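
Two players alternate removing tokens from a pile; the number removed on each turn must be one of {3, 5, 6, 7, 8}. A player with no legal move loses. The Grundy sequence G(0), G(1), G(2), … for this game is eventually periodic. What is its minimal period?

11

n :  0  1  2  3  4  5  6  7  8  9 10 11 12 13 14 15 16 17 18 19 20 21 22 23
G :  0  0  0  1  1  1  2  2  2  3  3  0  0  0  1  1  1  2  2  2  3  3  0  0
G(n+11) = G(n) holds for n = 0,…,7 (a full window of length max(S) = 8), so the sequence is purely periodic with period 11.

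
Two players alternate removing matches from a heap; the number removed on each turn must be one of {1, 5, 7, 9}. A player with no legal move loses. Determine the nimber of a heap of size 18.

G(0) = 0
G(1) = mex{0} = 1
G(2) = mex{1} = 0
G(3) = mex{0} = 1
G(4) = mex{1} = 0
G(5) = mex{0,0} = 1
G(6) = mex{1,1} = 0
G(7) = mex{0,0,0} = 1
G(8) = mex{1,1,1} = 0
G(9) = mex{0,0,0,0} = 1
G(10) = mex{1,1,1,1} = 0
G(11) = mex{0,0,0,0} = 1
G(12) = mex{1,1,1,1} = 0
G(13) = mex{0,0,0,0} = 1
G(14) = mex{1,1,1,1} = 0
G(15) = mex{0,0,0,0} = 1
G(16) = mex{1,1,1,1} = 0
G(17) = mex{0,0,0,0} = 1
G(18) = mex{1,1,1,1} = 0

0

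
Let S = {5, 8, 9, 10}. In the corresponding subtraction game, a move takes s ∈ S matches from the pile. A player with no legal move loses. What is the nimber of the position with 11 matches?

G(0) = 0
G(1) = mex{} = 0
G(2) = mex{} = 0
G(3) = mex{} = 0
G(4) = mex{} = 0
G(5) = mex{0} = 1
G(6) = mex{0} = 1
G(7) = mex{0} = 1
G(8) = mex{0,0} = 1
G(9) = mex{0,0,0} = 1
G(10) = mex{1,0,0,0} = 2
G(11) = mex{1,0,0,0} = 2

2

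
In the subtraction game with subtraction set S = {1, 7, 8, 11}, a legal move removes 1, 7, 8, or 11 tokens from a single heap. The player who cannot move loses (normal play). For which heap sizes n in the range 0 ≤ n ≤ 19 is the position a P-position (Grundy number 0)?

n :  0  1  2  3  4  5  6  7  8  9 10 11 12 13 14 15 16 17 18 19
G :  0  1  0  1  0  1  0  1  2  3  2  3  2  3  2  3  0  1  0  1
P-positions are exactly the n with G(n) = 0.

0, 2, 4, 6, 16, 18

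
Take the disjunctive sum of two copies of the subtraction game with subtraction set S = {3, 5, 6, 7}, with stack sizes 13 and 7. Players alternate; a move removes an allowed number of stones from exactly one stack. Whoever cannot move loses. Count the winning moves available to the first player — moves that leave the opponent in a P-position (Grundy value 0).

All stacks use S = {3, 5, 6, 7}:
G(0) = 0
G(1) = mex{} = 0
G(2) = mex{} = 0
G(3) = mex{0} = 1
G(4) = mex{0} = 1
G(5) = mex{0,0} = 1
G(6) = mex{1,0,0} = 2
G(7) = mex{1,0,0,0} = 2
G(8) = mex{1,1,0,0} = 2
G(9) = mex{2,1,1,0} = 3
G(10) = mex{2,1,1,1} = 0
G(11) = mex{2,2,1,1} = 0
G(12) = mex{3,2,2,1} = 0
G(13) = mex{0,2,2,2} = 1
Stack A: G(13) = 1.
Stack B: G(7) = 2.
Combined Grundy value = 1 ⊕ 2 = 3.
A winning move leaves total XOR = 0, i.e. changes one component's Grundy value g to g ⊕ X where X is the current total.
Stack A: need g' = 1⊕3 = 2. Options: 13−3→G=0, 13−5→G=2, 13−6→G=2, 13−7→G=2. Hits: 3.
Stack B: need g' = 2⊕3 = 1. Options: 7−3→G=1, 7−5→G=0, 7−6→G=0, 7−7→G=0. Hits: 1.

4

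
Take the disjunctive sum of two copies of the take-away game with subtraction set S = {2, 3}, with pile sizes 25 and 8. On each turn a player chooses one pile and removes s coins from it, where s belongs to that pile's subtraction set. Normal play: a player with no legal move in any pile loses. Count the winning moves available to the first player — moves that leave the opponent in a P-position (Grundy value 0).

All piles use S = {2, 3}:
n :  0  1  2  3  4  5  6  7  8  9 10 11 12 13 14 15 16 17 18 19 20 21 22 23 24 25
G :  0  0  1  1  2  0  0  1  1  2  0  0  1  1  2  0  0  1  1  2  0  0  1  1  2  0
Pile A: G(25) = 0.
Pile B: G(8) = 1.
Combined Grundy value = 0 ⊕ 1 = 1.
A winning move leaves total XOR = 0, i.e. changes one component's Grundy value g to g ⊕ X where X is the current total.
Pile A: need g' = 0⊕1 = 1. Options: 25−2→G=1, 25−3→G=1. Hits: 2.
Pile B: need g' = 1⊕1 = 0. Options: 8−2→G=0, 8−3→G=0. Hits: 2.

4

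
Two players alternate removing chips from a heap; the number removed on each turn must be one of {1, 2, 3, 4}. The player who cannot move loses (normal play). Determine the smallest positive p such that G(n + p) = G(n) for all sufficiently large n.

G(0) = 0
G(1) = mex{0} = 1
G(2) = mex{1,0} = 2
G(3) = mex{2,1,0} = 3
G(4) = mex{3,2,1,0} = 4
G(5) = mex{4,3,2,1} = 0
G(6) = mex{0,4,3,2} = 1
G(7) = mex{1,0,4,3} = 2
G(8) = mex{2,1,0,4} = 3
G(9) = mex{3,2,1,0} = 4
G(10) = mex{4,3,2,1} = 0
G(11) = mex{0,4,3,2} = 1
G(12) = mex{1,0,4,3} = 2
G(13) = mex{2,1,0,4} = 3
G(14) = mex{3,2,1,0} = 4
G(n+5) = G(n) holds for n = 0,…,3 (a full window of length max(S) = 4), so the sequence is purely periodic with period 5.

5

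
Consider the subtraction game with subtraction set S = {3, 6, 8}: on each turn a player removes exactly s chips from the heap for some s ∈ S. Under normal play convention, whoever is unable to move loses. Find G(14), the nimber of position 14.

n :  0  1  2  3  4  5  6  7  8  9 10 11 12 13 14
G :  0  0  0  1  1  1  2  2  2  3  3  0  0  0  1

1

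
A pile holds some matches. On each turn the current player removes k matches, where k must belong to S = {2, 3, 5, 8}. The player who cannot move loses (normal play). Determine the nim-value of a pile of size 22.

n :  0  1  2  3  4  5  6  7  8  9 10 11 12 13 14 15 16 17 18 19 20 21 22
G :  0  0  1  1  2  2  3  0  4  1  3  0  4  1  2  2  3  0  0  1  1  2  3

3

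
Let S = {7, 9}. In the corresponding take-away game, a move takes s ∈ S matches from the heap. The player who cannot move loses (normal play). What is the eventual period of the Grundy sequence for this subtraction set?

16

G(0) = 0
G(1) = mex{} = 0
G(2) = mex{} = 0
G(3) = mex{} = 0
G(4) = mex{} = 0
G(5) = mex{} = 0
G(6) = mex{} = 0
G(7) = mex{0} = 1
G(8) = mex{0} = 1
G(9) = mex{0,0} = 1
G(10) = mex{0,0} = 1
G(11) = mex{0,0} = 1
G(12) = mex{0,0} = 1
G(13) = mex{0,0} = 1
G(14) = mex{1,0} = 2
G(15) = mex{1,0} = 2
G(16) = mex{1,1} = 0
G(17) = mex{1,1} = 0
G(18) = mex{1,1} = 0
G(19) = mex{1,1} = 0
G(20) = mex{1,1} = 0
G(21) = mex{2,1} = 0
G(22) = mex{2,1} = 0
G(23) = mex{0,2} = 1
G(24) = mex{0,2} = 1
G(25) = mex{0,0} = 1
G(26) = mex{0,0} = 1
G(27) = mex{0,0} = 1
G(28) = mex{0,0} = 1
G(29) = mex{0,0} = 1
G(30) = mex{1,0} = 2
G(31) = mex{1,0} = 2
G(32) = mex{1,1} = 0
G(33) = mex{1,1} = 0
G(n+16) = G(n) holds for n = 0,…,8 (a full window of length max(S) = 9), so the sequence is purely periodic with period 16.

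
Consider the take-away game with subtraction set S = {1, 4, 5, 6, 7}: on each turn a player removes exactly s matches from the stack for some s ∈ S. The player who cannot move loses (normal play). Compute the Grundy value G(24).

n :  0  1  2  3  4  5  6  7  8  9 10 11 12 13 14 15 16 17 18 19 20 21 22 23 24
G :  0  1  0  1  2  3  2  3  4  5  0  1  0  1  2  3  2  3  4  5  0  1  0  1  2

2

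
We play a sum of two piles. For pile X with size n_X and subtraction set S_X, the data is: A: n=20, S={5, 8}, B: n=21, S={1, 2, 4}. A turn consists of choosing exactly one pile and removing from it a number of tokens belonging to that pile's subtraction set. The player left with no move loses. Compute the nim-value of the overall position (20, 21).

1

Pile A, S = {5, 8}:
n :  0  1  2  3  4  5  6  7  8  9 10 11 12 13 14 15 16 17 18 19 20
G :  0  0  0  0  0  1  1  1  1  1  2  2  2  0  0  0  0  0  1  1  1
G_A(20) = 1.
Pile B, S = {1, 2, 4}:
G(0) = 0
G(1) = mex{0} = 1
G(2) = mex{1,0} = 2
G(3) = mex{2,1} = 0
G(4) = mex{0,2,0} = 1
G(5) = mex{1,0,1} = 2
G(6) = mex{2,1,2} = 0
G(7) = mex{0,2,0} = 1
G(8) = mex{1,0,1} = 2
G(9) = mex{2,1,2} = 0
G(10) = mex{0,2,0} = 1
G(11) = mex{1,0,1} = 2
G(12) = mex{2,1,2} = 0
G(13) = mex{0,2,0} = 1
G(14) = mex{1,0,1} = 2
G(15) = mex{2,1,2} = 0
G(16) = mex{0,2,0} = 1
G(17) = mex{1,0,1} = 2
G(18) = mex{2,1,2} = 0
G(19) = mex{0,2,0} = 1
G(20) = mex{1,0,1} = 2
G(21) = mex{2,1,2} = 0
G_B(21) = 0.
Combined Grundy value = 1 ⊕ 0 = 1.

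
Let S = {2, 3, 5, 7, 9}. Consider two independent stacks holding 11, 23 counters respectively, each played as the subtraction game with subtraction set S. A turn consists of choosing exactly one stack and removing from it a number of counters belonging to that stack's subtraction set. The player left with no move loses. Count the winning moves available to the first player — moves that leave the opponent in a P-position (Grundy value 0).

0

All stacks use S = {2, 3, 5, 7, 9}:
n :  0  1  2  3  4  5  6  7  8  9 10 11 12 13 14 15 16 17 18 19 20 21 22 23
G :  0  0  1  1  2  2  3  3  4  4  5  0  0  1  1  2  2  3  3  4  4  5  0  0
Stack A: G(11) = 0.
Stack B: G(23) = 0.
Combined Grundy value = 0 ⊕ 0 = 0.
A winning move leaves total XOR = 0, i.e. changes one component's Grundy value g to g ⊕ X where X is the current total.
Stack A: target g' = 0⊕0 = 0, but every legal move changes the Grundy value (mex property), so 0 moves.
Stack B: target g' = 0⊕0 = 0, but every legal move changes the Grundy value (mex property), so 0 moves.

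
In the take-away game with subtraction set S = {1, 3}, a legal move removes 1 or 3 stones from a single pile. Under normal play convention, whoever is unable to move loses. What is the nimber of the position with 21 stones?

G(0) = 0
G(1) = mex{0} = 1
G(2) = mex{1} = 0
G(3) = mex{0,0} = 1
G(4) = mex{1,1} = 0
G(5) = mex{0,0} = 1
G(6) = mex{1,1} = 0
G(7) = mex{0,0} = 1
G(8) = mex{1,1} = 0
G(9) = mex{0,0} = 1
G(10) = mex{1,1} = 0
G(11) = mex{0,0} = 1
G(12) = mex{1,1} = 0
G(13) = mex{0,0} = 1
G(14) = mex{1,1} = 0
G(15) = mex{0,0} = 1
G(16) = mex{1,1} = 0
G(17) = mex{0,0} = 1
G(18) = mex{1,1} = 0
G(19) = mex{0,0} = 1
G(20) = mex{1,1} = 0
G(21) = mex{0,0} = 1

1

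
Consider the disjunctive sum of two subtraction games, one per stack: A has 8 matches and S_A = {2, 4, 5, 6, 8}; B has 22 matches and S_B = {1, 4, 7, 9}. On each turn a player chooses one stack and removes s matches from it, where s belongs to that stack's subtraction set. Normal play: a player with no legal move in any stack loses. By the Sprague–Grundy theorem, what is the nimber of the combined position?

Stack A, S = {2, 4, 5, 6, 8}:
G(0) = 0
G(1) = mex{} = 0
G(2) = mex{0} = 1
G(3) = mex{0} = 1
G(4) = mex{1,0} = 2
G(5) = mex{1,0,0} = 2
G(6) = mex{2,1,0,0} = 3
G(7) = mex{2,1,1,0} = 3
G(8) = mex{3,2,1,1,0} = 4
G_A(8) = 4.
Stack B, S = {1, 4, 7, 9}:
G(0) = 0
G(1) = mex{0} = 1
G(2) = mex{1} = 0
G(3) = mex{0} = 1
G(4) = mex{1,0} = 2
G(5) = mex{2,1} = 0
G(6) = mex{0,0} = 1
G(7) = mex{1,1,0} = 2
G(8) = mex{2,2,1} = 0
G(9) = mex{0,0,0,0} = 1
G(10) = mex{1,1,1,1} = 0
G(11) = mex{0,2,2,0} = 1
G(12) = mex{1,0,0,1} = 2
G(13) = mex{2,1,1,2} = 0
G(14) = mex{0,0,2,0} = 1
G(15) = mex{1,1,0,1} = 2
G(16) = mex{2,2,1,2} = 0
G(17) = mex{0,0,0,0} = 1
G(18) = mex{1,1,1,1} = 0
G(19) = mex{0,2,2,0} = 1
G(20) = mex{1,0,0,1} = 2
G(21) = mex{2,1,1,2} = 0
G(22) = mex{0,0,2,0} = 1
G_B(22) = 1.
Combined Grundy value = 4 ⊕ 1 = 5.

5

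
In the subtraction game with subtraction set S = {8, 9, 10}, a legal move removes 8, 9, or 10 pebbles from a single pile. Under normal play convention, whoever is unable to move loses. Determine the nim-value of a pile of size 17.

2

G(0) = 0
G(1) = mex{} = 0
G(2) = mex{} = 0
G(3) = mex{} = 0
G(4) = mex{} = 0
G(5) = mex{} = 0
G(6) = mex{} = 0
G(7) = mex{} = 0
G(8) = mex{0} = 1
G(9) = mex{0,0} = 1
G(10) = mex{0,0,0} = 1
G(11) = mex{0,0,0} = 1
G(12) = mex{0,0,0} = 1
G(13) = mex{0,0,0} = 1
G(14) = mex{0,0,0} = 1
G(15) = mex{0,0,0} = 1
G(16) = mex{1,0,0} = 2
G(17) = mex{1,1,0} = 2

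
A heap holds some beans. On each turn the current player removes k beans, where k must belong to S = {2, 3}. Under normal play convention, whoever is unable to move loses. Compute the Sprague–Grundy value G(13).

n :  0  1  2  3  4  5  6  7  8  9 10 11 12 13
G :  0  0  1  1  2  0  0  1  1  2  0  0  1  1

1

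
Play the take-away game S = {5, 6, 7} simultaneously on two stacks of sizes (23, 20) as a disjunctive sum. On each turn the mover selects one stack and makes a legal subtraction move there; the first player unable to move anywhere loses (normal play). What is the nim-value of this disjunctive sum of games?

3

All stacks use S = {5, 6, 7}:
n :  0  1  2  3  4  5  6  7  8  9 10 11 12 13 14 15 16 17 18 19 20 21 22 23
G :  0  0  0  0  0  1  1  1  1  1  2  2  0  0  0  0  0  1  1  1  1  1  2  2
Stack A: G(23) = 2.
Stack B: G(20) = 1.
Combined Grundy value = 2 ⊕ 1 = 3.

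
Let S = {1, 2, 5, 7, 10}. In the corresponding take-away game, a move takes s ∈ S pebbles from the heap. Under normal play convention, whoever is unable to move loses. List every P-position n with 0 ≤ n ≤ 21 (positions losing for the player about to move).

0, 3, 6, 9, 12, 15, 18, 21

n :  0  1  2  3  4  5  6  7  8  9 10 11 12 13 14 15 16 17 18 19 20 21
G :  0  1  2  0  1  2  0  1  2  0  1  2  0  1  2  0  1  2  0  1  2  0
P-positions are exactly the n with G(n) = 0.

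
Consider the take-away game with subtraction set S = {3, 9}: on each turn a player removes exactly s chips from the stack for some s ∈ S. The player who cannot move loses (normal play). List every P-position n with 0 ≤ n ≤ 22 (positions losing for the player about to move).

0, 1, 2, 6, 7, 8, 12, 13, 14, 18, 19, 20

G(0) = 0
G(1) = mex{} = 0
G(2) = mex{} = 0
G(3) = mex{0} = 1
G(4) = mex{0} = 1
G(5) = mex{0} = 1
G(6) = mex{1} = 0
G(7) = mex{1} = 0
G(8) = mex{1} = 0
G(9) = mex{0,0} = 1
G(10) = mex{0,0} = 1
G(11) = mex{0,0} = 1
G(12) = mex{1,1} = 0
G(13) = mex{1,1} = 0
G(14) = mex{1,1} = 0
G(15) = mex{0,0} = 1
G(16) = mex{0,0} = 1
G(17) = mex{0,0} = 1
G(18) = mex{1,1} = 0
G(19) = mex{1,1} = 0
G(20) = mex{1,1} = 0
G(21) = mex{0,0} = 1
G(22) = mex{0,0} = 1
P-positions are exactly the n with G(n) = 0.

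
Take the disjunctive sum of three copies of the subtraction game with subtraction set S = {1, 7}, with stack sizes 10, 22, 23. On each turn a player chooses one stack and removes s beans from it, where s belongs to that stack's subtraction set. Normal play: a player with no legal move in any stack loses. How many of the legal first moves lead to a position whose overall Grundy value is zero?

6

All stacks use S = {1, 7}:
n :  0  1  2  3  4  5  6  7  8  9 10 11 12 13 14 15 16 17 18 19 20 21 22 23
G :  0  1  0  1  0  1  0  1  0  1  0  1  0  1  0  1  0  1  0  1  0  1  0  1
Stack A: G(10) = 0.
Stack B: G(22) = 0.
Stack C: G(23) = 1.
Combined Grundy value = 0 ⊕ 0 ⊕ 1 = 1.
A winning move leaves total XOR = 0, i.e. changes one component's Grundy value g to g ⊕ X where X is the current total.
Stack A: need g' = 0⊕1 = 1. Options: 10−1→G=1, 10−7→G=1. Hits: 2.
Stack B: need g' = 0⊕1 = 1. Options: 22−1→G=1, 22−7→G=1. Hits: 2.
Stack C: need g' = 1⊕1 = 0. Options: 23−1→G=0, 23−7→G=0. Hits: 2.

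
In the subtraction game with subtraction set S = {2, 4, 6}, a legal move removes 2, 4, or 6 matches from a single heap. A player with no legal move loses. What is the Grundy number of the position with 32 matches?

0

G(0) = 0
G(1) = mex{} = 0
G(2) = mex{0} = 1
G(3) = mex{0} = 1
G(4) = mex{1,0} = 2
G(5) = mex{1,0} = 2
G(6) = mex{2,1,0} = 3
G(7) = mex{2,1,0} = 3
G(8) = mex{3,2,1} = 0
G(9) = mex{3,2,1} = 0
G(10) = mex{0,3,2} = 1
G(11) = mex{0,3,2} = 1
G(12) = mex{1,0,3} = 2
G(13) = mex{1,0,3} = 2
G(14) = mex{2,1,0} = 3
G(15) = mex{2,1,0} = 3
G(16) = mex{3,2,1} = 0
G(17) = mex{3,2,1} = 0
G(18) = mex{0,3,2} = 1
G(19) = mex{0,3,2} = 1
G(20) = mex{1,0,3} = 2
G(21) = mex{1,0,3} = 2
G(22) = mex{2,1,0} = 3
G(23) = mex{2,1,0} = 3
G(24) = mex{3,2,1} = 0
G(25) = mex{3,2,1} = 0
G(26) = mex{0,3,2} = 1
G(27) = mex{0,3,2} = 1
G(28) = mex{1,0,3} = 2
G(29) = mex{1,0,3} = 2
G(30) = mex{2,1,0} = 3
G(31) = mex{2,1,0} = 3
G(32) = mex{3,2,1} = 0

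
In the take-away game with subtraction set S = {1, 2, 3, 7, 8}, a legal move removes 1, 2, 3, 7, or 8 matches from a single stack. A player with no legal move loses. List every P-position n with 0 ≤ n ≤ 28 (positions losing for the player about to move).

0, 4, 9, 13, 18, 22, 27

n :  0  1  2  3  4  5  6  7  8  9 10 11 12 13 14 15 16 17 18 19 20 21 22 23 24 25 26 27 28
G :  0  1  2  3  0  1  2  3  4  0  1  2  3  0  1  2  3  4  0  1  2  3  0  1  2  3  4  0  1
P-positions are exactly the n with G(n) = 0.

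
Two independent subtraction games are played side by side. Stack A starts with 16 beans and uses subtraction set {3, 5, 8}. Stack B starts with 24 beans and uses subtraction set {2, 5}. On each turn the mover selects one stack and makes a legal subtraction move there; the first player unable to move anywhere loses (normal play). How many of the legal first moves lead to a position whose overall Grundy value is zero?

0

Stack A, S = {3, 5, 8}:
n :  0  1  2  3  4  5  6  7  8  9 10 11 12 13 14 15 16
G :  0  0  0  1  1  1  2  2  2  3  3  0  0  0  1  1  1
G_A(16) = 1.
Stack B, S = {2, 5}:
G(0) = 0
G(1) = mex{} = 0
G(2) = mex{0} = 1
G(3) = mex{0} = 1
G(4) = mex{1} = 0
G(5) = mex{1,0} = 2
G(6) = mex{0,0} = 1
G(7) = mex{2,1} = 0
G(8) = mex{1,1} = 0
G(9) = mex{0,0} = 1
G(10) = mex{0,2} = 1
G(11) = mex{1,1} = 0
G(12) = mex{1,0} = 2
G(13) = mex{0,0} = 1
G(14) = mex{2,1} = 0
G(15) = mex{1,1} = 0
G(16) = mex{0,0} = 1
G(17) = mex{0,2} = 1
G(18) = mex{1,1} = 0
G(19) = mex{1,0} = 2
G(20) = mex{0,0} = 1
G(21) = mex{2,1} = 0
G(22) = mex{1,1} = 0
G(23) = mex{0,0} = 1
G(24) = mex{0,2} = 1
G_B(24) = 1.
Combined Grundy value = 1 ⊕ 1 = 0.
A winning move leaves total XOR = 0, i.e. changes one component's Grundy value g to g ⊕ X where X is the current total.
Stack A: target g' = 1⊕0 = 1, but every legal move changes the Grundy value (mex property), so 0 moves.
Stack B: target g' = 1⊕0 = 1, but every legal move changes the Grundy value (mex property), so 0 moves.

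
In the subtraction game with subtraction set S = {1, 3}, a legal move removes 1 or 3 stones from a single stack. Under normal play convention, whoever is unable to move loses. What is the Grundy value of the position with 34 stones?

0

n :  0  1  2  3  4  5  6  7  8  9 10 11 12 13 14 15 16 17 18 19 20 21 22 23 24 25 26 27 28 29 30 31 32 33 34
G :  0  1  0  1  0  1  0  1  0  1  0  1  0  1  0  1  0  1  0  1  0  1  0  1  0  1  0  1  0  1  0  1  0  1  0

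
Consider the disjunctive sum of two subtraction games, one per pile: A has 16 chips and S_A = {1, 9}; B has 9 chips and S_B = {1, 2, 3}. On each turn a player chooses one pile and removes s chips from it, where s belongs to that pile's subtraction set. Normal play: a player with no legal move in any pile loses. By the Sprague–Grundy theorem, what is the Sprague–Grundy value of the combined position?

Pile A, S = {1, 9}:
G(0) = 0
G(1) = mex{0} = 1
G(2) = mex{1} = 0
G(3) = mex{0} = 1
G(4) = mex{1} = 0
G(5) = mex{0} = 1
G(6) = mex{1} = 0
G(7) = mex{0} = 1
G(8) = mex{1} = 0
G(9) = mex{0,0} = 1
G(10) = mex{1,1} = 0
G(11) = mex{0,0} = 1
G(12) = mex{1,1} = 0
G(13) = mex{0,0} = 1
G(14) = mex{1,1} = 0
G(15) = mex{0,0} = 1
G(16) = mex{1,1} = 0
G_A(16) = 0.
Pile B, S = {1, 2, 3}:
G(0) = 0
G(1) = mex{0} = 1
G(2) = mex{1,0} = 2
G(3) = mex{2,1,0} = 3
G(4) = mex{3,2,1} = 0
G(5) = mex{0,3,2} = 1
G(6) = mex{1,0,3} = 2
G(7) = mex{2,1,0} = 3
G(8) = mex{3,2,1} = 0
G(9) = mex{0,3,2} = 1
G_B(9) = 1.
Combined Grundy value = 0 ⊕ 1 = 1.

1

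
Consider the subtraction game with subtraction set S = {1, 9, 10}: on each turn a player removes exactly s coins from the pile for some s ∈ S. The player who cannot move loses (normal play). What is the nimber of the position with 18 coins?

n :  0  1  2  3  4  5  6  7  8  9 10 11 12 13 14 15 16 17 18
G :  0  1  0  1  0  1  0  1  0  1  2  3  2  3  2  3  2  3  2

2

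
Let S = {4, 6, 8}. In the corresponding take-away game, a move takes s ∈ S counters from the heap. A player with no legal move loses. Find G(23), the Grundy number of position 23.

G(0) = 0
G(1) = mex{} = 0
G(2) = mex{} = 0
G(3) = mex{} = 0
G(4) = mex{0} = 1
G(5) = mex{0} = 1
G(6) = mex{0,0} = 1
G(7) = mex{0,0} = 1
G(8) = mex{1,0,0} = 2
G(9) = mex{1,0,0} = 2
G(10) = mex{1,1,0} = 2
G(11) = mex{1,1,0} = 2
G(12) = mex{2,1,1} = 0
G(13) = mex{2,1,1} = 0
G(14) = mex{2,2,1} = 0
G(15) = mex{2,2,1} = 0
G(16) = mex{0,2,2} = 1
G(17) = mex{0,2,2} = 1
G(18) = mex{0,0,2} = 1
G(19) = mex{0,0,2} = 1
G(20) = mex{1,0,0} = 2
G(21) = mex{1,0,0} = 2
G(22) = mex{1,1,0} = 2
G(23) = mex{1,1,0} = 2

2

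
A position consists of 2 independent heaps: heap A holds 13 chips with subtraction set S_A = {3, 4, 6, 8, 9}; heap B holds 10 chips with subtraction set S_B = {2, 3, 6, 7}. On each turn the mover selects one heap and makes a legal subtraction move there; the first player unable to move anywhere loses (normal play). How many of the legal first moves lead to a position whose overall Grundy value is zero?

Heap A, S = {3, 4, 6, 8, 9}:
G(0) = 0
G(1) = mex{} = 0
G(2) = mex{} = 0
G(3) = mex{0} = 1
G(4) = mex{0,0} = 1
G(5) = mex{0,0} = 1
G(6) = mex{1,0,0} = 2
G(7) = mex{1,1,0} = 2
G(8) = mex{1,1,0,0} = 2
G(9) = mex{2,1,1,0,0} = 3
G(10) = mex{2,2,1,0,0} = 3
G(11) = mex{2,2,1,1,0} = 3
G(12) = mex{3,2,2,1,1} = 0
G(13) = mex{3,3,2,1,1} = 0
G_A(13) = 0.
Heap B, S = {2, 3, 6, 7}:
G(0) = 0
G(1) = mex{} = 0
G(2) = mex{0} = 1
G(3) = mex{0,0} = 1
G(4) = mex{1,0} = 2
G(5) = mex{1,1} = 0
G(6) = mex{2,1,0} = 3
G(7) = mex{0,2,0,0} = 1
G(8) = mex{3,0,1,0} = 2
G(9) = mex{1,3,1,1} = 0
G(10) = mex{2,1,2,1} = 0
G_B(10) = 0.
Combined Grundy value = 0 ⊕ 0 = 0.
A winning move leaves total XOR = 0, i.e. changes one component's Grundy value g to g ⊕ X where X is the current total.
Heap A: target g' = 0⊕0 = 0, but every legal move changes the Grundy value (mex property), so 0 moves.
Heap B: target g' = 0⊕0 = 0, but every legal move changes the Grundy value (mex property), so 0 moves.

0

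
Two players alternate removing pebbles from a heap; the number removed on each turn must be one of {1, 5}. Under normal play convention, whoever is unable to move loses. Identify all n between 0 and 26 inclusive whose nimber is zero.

0, 2, 4, 6, 8, 10, 12, 14, 16, 18, 20, 22, 24, 26

n :  0  1  2  3  4  5  6  7  8  9 10 11 12 13 14 15 16 17 18 19 20 21 22 23 24 25 26
G :  0  1  0  1  0  1  0  1  0  1  0  1  0  1  0  1  0  1  0  1  0  1  0  1  0  1  0
P-positions are exactly the n with G(n) = 0.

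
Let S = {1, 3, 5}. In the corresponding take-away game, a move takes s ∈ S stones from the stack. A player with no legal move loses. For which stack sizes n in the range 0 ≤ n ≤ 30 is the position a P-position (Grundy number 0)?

n :  0  1  2  3  4  5  6  7  8  9 10 11 12 13 14 15 16 17 18 19 20 21 22 23 24 25 26 27 28 29 30
G :  0  1  0  1  0  1  0  1  0  1  0  1  0  1  0  1  0  1  0  1  0  1  0  1  0  1  0  1  0  1  0
P-positions are exactly the n with G(n) = 0.

0, 2, 4, 6, 8, 10, 12, 14, 16, 18, 20, 22, 24, 26, 28, 30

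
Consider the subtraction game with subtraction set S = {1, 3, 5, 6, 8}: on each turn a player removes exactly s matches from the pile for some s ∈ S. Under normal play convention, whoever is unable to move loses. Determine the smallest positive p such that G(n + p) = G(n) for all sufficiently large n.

11

G(0) = 0
G(1) = mex{0} = 1
G(2) = mex{1} = 0
G(3) = mex{0,0} = 1
G(4) = mex{1,1} = 0
G(5) = mex{0,0,0} = 1
G(6) = mex{1,1,1,0} = 2
G(7) = mex{2,0,0,1} = 3
G(8) = mex{3,1,1,0,0} = 2
G(9) = mex{2,2,0,1,1} = 3
G(10) = mex{3,3,1,0,0} = 2
G(11) = mex{2,2,2,1,1} = 0
G(12) = mex{0,3,3,2,0} = 1
G(13) = mex{1,2,2,3,1} = 0
G(14) = mex{0,0,3,2,2} = 1
G(15) = mex{1,1,2,3,3} = 0
G(16) = mex{0,0,0,2,2} = 1
G(17) = mex{1,1,1,0,3} = 2
G(18) = mex{2,0,0,1,2} = 3
G(19) = mex{3,1,1,0,0} = 2
G(20) = mex{2,2,0,1,1} = 3
G(21) = mex{3,3,1,0,0} = 2
G(22) = mex{2,2,2,1,1} = 0
G(23) = mex{0,3,3,2,0} = 1
G(n+11) = G(n) holds for n = 0,…,7 (a full window of length max(S) = 8), so the sequence is purely periodic with period 11.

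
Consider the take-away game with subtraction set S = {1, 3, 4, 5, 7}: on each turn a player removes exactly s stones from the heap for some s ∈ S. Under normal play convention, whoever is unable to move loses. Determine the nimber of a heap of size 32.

0

n :  0  1  2  3  4  5  6  7  8  9 10 11 12 13 14 15 16 17 18 19 20 21 22 23 24 25 26 27 28 29 30 31 32
G :  0  1  0  1  2  3  2  3  0  1  0  1  2  3  2  3  0  1  0  1  2  3  2  3  0  1  0  1  2  3  2  3  0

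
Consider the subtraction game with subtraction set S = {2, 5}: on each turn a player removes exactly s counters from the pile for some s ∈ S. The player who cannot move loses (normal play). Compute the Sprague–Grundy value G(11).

G(0) = 0
G(1) = mex{} = 0
G(2) = mex{0} = 1
G(3) = mex{0} = 1
G(4) = mex{1} = 0
G(5) = mex{1,0} = 2
G(6) = mex{0,0} = 1
G(7) = mex{2,1} = 0
G(8) = mex{1,1} = 0
G(9) = mex{0,0} = 1
G(10) = mex{0,2} = 1
G(11) = mex{1,1} = 0

0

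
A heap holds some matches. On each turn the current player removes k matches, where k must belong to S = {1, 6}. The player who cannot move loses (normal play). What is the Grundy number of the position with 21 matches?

n :  0  1  2  3  4  5  6  7  8  9 10 11 12 13 14 15 16 17 18 19 20 21
G :  0  1  0  1  0  1  2  0  1  0  1  0  1  2  0  1  0  1  0  1  2  0

0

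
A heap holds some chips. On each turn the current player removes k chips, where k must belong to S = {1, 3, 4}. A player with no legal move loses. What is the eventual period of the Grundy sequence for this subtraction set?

7

n :  0  1  2  3  4  5  6  7  8  9 10 11 12 13 14 15
G :  0  1  0  1  2  3  2  0  1  0  1  2  3  2  0  1
G(n+7) = G(n) holds for n = 0,…,3 (a full window of length max(S) = 4), so the sequence is purely periodic with period 7.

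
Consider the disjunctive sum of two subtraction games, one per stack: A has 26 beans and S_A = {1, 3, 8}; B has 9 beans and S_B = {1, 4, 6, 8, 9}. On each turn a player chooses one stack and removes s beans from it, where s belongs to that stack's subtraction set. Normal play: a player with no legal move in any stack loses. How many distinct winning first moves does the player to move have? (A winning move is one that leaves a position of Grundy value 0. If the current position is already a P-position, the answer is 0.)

2

Stack A, S = {1, 3, 8}:
G(0) = 0
G(1) = mex{0} = 1
G(2) = mex{1} = 0
G(3) = mex{0,0} = 1
G(4) = mex{1,1} = 0
G(5) = mex{0,0} = 1
G(6) = mex{1,1} = 0
G(7) = mex{0,0} = 1
G(8) = mex{1,1,0} = 2
G(9) = mex{2,0,1} = 3
G(10) = mex{3,1,0} = 2
G(11) = mex{2,2,1} = 0
G(12) = mex{0,3,0} = 1
G(13) = mex{1,2,1} = 0
G(14) = mex{0,0,0} = 1
G(15) = mex{1,1,1} = 0
G(16) = mex{0,0,2} = 1
G(17) = mex{1,1,3} = 0
G(18) = mex{0,0,2} = 1
G(19) = mex{1,1,0} = 2
G(20) = mex{2,0,1} = 3
G(21) = mex{3,1,0} = 2
G(22) = mex{2,2,1} = 0
G(23) = mex{0,3,0} = 1
G(24) = mex{1,2,1} = 0
G(25) = mex{0,0,0} = 1
G(26) = mex{1,1,1} = 0
G_A(26) = 0.
Stack B, S = {1, 4, 6, 8, 9}:
n : 0 1 2 3 4 5 6 7 8 9
G : 0 1 0 1 2 0 1 0 1 2
G_B(9) = 2.
Combined Grundy value = 0 ⊕ 2 = 2.
A winning move leaves total XOR = 0, i.e. changes one component's Grundy value g to g ⊕ X where X is the current total.
Stack A: need g' = 0⊕2 = 2. Options: 26−1→G=1, 26−3→G=1, 26−8→G=1. Hits: 0.
Stack B: need g' = 2⊕2 = 0. Options: 9−1→G=1, 9−4→G=0, 9−6→G=1, 9−8→G=1, 9−9→G=0. Hits: 2.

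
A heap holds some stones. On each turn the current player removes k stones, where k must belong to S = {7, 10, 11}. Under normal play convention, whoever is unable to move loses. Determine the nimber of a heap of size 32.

2

n :  0  1  2  3  4  5  6  7  8  9 10 11 12 13 14 15 16 17 18 19 20 21 22 23 24 25 26 27 28 29 30 31 32
G :  0  0  0  0  0  0  0  1  1  1  1  1  1  1  2  2  2  2  0  0  0  0  0  0  0  1  1  1  1  1  1  1  2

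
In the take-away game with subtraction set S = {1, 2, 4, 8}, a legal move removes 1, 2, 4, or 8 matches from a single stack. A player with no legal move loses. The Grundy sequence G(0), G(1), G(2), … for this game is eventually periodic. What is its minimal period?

n :  0  1  2  3  4  5  6  7  8  9 10 11 12 13 14
G :  0  1  2  0  1  2  0  1  2  0  1  2  0  1  2
G(n+3) = G(n) holds for n = 0,…,7 (a full window of length max(S) = 8), so the sequence is purely periodic with period 3.

3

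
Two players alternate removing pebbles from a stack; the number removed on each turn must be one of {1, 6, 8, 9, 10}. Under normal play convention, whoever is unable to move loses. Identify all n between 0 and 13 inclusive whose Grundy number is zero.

n :  0  1  2  3  4  5  6  7  8  9 10 11 12 13
G :  0  1  0  1  0  1  2  0  1  2  3  2  3  2
P-positions are exactly the n with G(n) = 0.

0, 2, 4, 7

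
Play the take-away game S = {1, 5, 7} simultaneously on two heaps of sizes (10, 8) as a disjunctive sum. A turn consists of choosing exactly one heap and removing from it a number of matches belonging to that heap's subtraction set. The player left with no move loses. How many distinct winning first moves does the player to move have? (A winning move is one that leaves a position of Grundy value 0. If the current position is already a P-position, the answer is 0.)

0

All heaps use S = {1, 5, 7}:
G(0) = 0
G(1) = mex{0} = 1
G(2) = mex{1} = 0
G(3) = mex{0} = 1
G(4) = mex{1} = 0
G(5) = mex{0,0} = 1
G(6) = mex{1,1} = 0
G(7) = mex{0,0,0} = 1
G(8) = mex{1,1,1} = 0
G(9) = mex{0,0,0} = 1
G(10) = mex{1,1,1} = 0
Heap A: G(10) = 0.
Heap B: G(8) = 0.
Combined Grundy value = 0 ⊕ 0 = 0.
A winning move leaves total XOR = 0, i.e. changes one component's Grundy value g to g ⊕ X where X is the current total.
Heap A: target g' = 0⊕0 = 0, but every legal move changes the Grundy value (mex property), so 0 moves.
Heap B: target g' = 0⊕0 = 0, but every legal move changes the Grundy value (mex property), so 0 moves.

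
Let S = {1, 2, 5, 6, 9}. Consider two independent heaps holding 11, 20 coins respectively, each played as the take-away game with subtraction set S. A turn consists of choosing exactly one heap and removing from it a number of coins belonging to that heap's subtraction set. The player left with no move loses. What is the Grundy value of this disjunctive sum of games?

2

All heaps use S = {1, 2, 5, 6, 9}:
n :  0  1  2  3  4  5  6  7  8  9 10 11 12 13 14 15 16 17 18 19 20
G :  0  1  2  0  1  2  3  0  1  2  0  1  2  3  0  1  2  0  1  2  3
Heap A: G(11) = 1.
Heap B: G(20) = 3.
Combined Grundy value = 1 ⊕ 3 = 2.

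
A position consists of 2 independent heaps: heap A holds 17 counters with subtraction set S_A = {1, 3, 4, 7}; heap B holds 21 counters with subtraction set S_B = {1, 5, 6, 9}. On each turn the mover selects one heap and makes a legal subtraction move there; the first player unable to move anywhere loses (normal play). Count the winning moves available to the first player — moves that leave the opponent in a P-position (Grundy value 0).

2

Heap A, S = {1, 3, 4, 7}:
n :  0  1  2  3  4  5  6  7  8  9 10 11 12 13 14 15 16 17
G :  0  1  0  1  2  3  2  3  0  1  0  1  2  3  2  3  0  1
G_A(17) = 1.
Heap B, S = {1, 5, 6, 9}:
n :  0  1  2  3  4  5  6  7  8  9 10 11 12 13 14 15 16 17 18 19 20 21
G :  0  1  0  1  0  1  2  3  2  3  2  3  0  1  0  1  0  1  2  3  2  3
G_B(21) = 3.
Combined Grundy value = 1 ⊕ 3 = 2.
A winning move leaves total XOR = 0, i.e. changes one component's Grundy value g to g ⊕ X where X is the current total.
Heap A: need g' = 1⊕2 = 3. Options: 17−1→G=0, 17−3→G=2, 17−4→G=3, 17−7→G=0. Hits: 1.
Heap B: need g' = 3⊕2 = 1. Options: 21−1→G=2, 21−5→G=0, 21−6→G=1, 21−9→G=0. Hits: 1.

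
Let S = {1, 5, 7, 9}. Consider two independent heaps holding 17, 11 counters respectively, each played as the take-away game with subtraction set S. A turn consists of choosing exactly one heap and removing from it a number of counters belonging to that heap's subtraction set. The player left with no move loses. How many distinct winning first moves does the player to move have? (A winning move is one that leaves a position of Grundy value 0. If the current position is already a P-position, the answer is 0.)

0

All heaps use S = {1, 5, 7, 9}:
n :  0  1  2  3  4  5  6  7  8  9 10 11 12 13 14 15 16 17
G :  0  1  0  1  0  1  0  1  0  1  0  1  0  1  0  1  0  1
Heap A: G(17) = 1.
Heap B: G(11) = 1.
Combined Grundy value = 1 ⊕ 1 = 0.
A winning move leaves total XOR = 0, i.e. changes one component's Grundy value g to g ⊕ X where X is the current total.
Heap A: target g' = 1⊕0 = 1, but every legal move changes the Grundy value (mex property), so 0 moves.
Heap B: target g' = 1⊕0 = 1, but every legal move changes the Grundy value (mex property), so 0 moves.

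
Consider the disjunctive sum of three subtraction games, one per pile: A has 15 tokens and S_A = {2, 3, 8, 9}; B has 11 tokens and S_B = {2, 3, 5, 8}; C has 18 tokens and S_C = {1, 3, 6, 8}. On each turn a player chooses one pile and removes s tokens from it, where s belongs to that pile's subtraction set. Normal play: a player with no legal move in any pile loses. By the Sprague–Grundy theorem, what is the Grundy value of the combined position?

2

Pile A, S = {2, 3, 8, 9}:
n :  0  1  2  3  4  5  6  7  8  9 10 11 12 13 14 15
G :  0  0  1  1  2  0  0  1  1  2  2  0  0  1  1  2
G_A(15) = 2.
Pile B, S = {2, 3, 5, 8}:
n :  0  1  2  3  4  5  6  7  8  9 10 11
G :  0  0  1  1  2  2  3  0  4  1  3  0
G_B(11) = 0.
Pile C, S = {1, 3, 6, 8}:
n :  0  1  2  3  4  5  6  7  8  9 10 11 12 13 14 15 16 17 18
G :  0  1  0  1  0  1  2  3  2  0  1  0  1  0  1  2  3  2  0
G_C(18) = 0.
Combined Grundy value = 2 ⊕ 0 ⊕ 0 = 2.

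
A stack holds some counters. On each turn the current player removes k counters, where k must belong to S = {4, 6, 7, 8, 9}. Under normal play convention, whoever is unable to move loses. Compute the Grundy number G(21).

2

n :  0  1  2  3  4  5  6  7  8  9 10 11 12 13 14 15 16 17 18 19 20 21
G :  0  0  0  0  1  1  1  1  2  2  2  2  3  0  0  0  0  1  1  1  1  2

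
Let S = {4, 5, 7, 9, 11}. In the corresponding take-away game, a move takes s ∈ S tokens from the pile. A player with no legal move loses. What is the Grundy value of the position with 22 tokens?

n :  0  1  2  3  4  5  6  7  8  9 10 11 12 13 14 15 16 17 18 19 20 21 22
G :  0  0  0  0  1  1  1  1  2  2  2  2  3  3  3  0  0  0  0  1  1  1  1

1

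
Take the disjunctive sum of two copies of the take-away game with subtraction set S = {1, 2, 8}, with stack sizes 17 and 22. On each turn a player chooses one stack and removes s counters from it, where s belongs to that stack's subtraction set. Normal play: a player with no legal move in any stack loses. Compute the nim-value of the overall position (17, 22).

3

All stacks use S = {1, 2, 8}:
G(0) = 0
G(1) = mex{0} = 1
G(2) = mex{1,0} = 2
G(3) = mex{2,1} = 0
G(4) = mex{0,2} = 1
G(5) = mex{1,0} = 2
G(6) = mex{2,1} = 0
G(7) = mex{0,2} = 1
G(8) = mex{1,0,0} = 2
G(9) = mex{2,1,1} = 0
G(10) = mex{0,2,2} = 1
G(11) = mex{1,0,0} = 2
G(12) = mex{2,1,1} = 0
G(13) = mex{0,2,2} = 1
G(14) = mex{1,0,0} = 2
G(15) = mex{2,1,1} = 0
G(16) = mex{0,2,2} = 1
G(17) = mex{1,0,0} = 2
G(18) = mex{2,1,1} = 0
G(19) = mex{0,2,2} = 1
G(20) = mex{1,0,0} = 2
G(21) = mex{2,1,1} = 0
G(22) = mex{0,2,2} = 1
Stack A: G(17) = 2.
Stack B: G(22) = 1.
Combined Grundy value = 2 ⊕ 1 = 3.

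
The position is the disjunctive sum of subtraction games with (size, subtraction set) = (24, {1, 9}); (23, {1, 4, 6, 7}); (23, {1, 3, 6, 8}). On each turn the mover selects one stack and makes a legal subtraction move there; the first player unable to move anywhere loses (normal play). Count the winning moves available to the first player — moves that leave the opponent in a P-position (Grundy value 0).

6

Stack A, S = {1, 9}:
G(0) = 0
G(1) = mex{0} = 1
G(2) = mex{1} = 0
G(3) = mex{0} = 1
G(4) = mex{1} = 0
G(5) = mex{0} = 1
G(6) = mex{1} = 0
G(7) = mex{0} = 1
G(8) = mex{1} = 0
G(9) = mex{0,0} = 1
G(10) = mex{1,1} = 0
G(11) = mex{0,0} = 1
G(12) = mex{1,1} = 0
G(13) = mex{0,0} = 1
G(14) = mex{1,1} = 0
G(15) = mex{0,0} = 1
G(16) = mex{1,1} = 0
G(17) = mex{0,0} = 1
G(18) = mex{1,1} = 0
G(19) = mex{0,0} = 1
G(20) = mex{1,1} = 0
G(21) = mex{0,0} = 1
G(22) = mex{1,1} = 0
G(23) = mex{0,0} = 1
G(24) = mex{1,1} = 0
G_A(24) = 0.
Stack B, S = {1, 4, 6, 7}:
G(0) = 0
G(1) = mex{0} = 1
G(2) = mex{1} = 0
G(3) = mex{0} = 1
G(4) = mex{1,0} = 2
G(5) = mex{2,1} = 0
G(6) = mex{0,0,0} = 1
G(7) = mex{1,1,1,0} = 2
G(8) = mex{2,2,0,1} = 3
G(9) = mex{3,0,1,0} = 2
G(10) = mex{2,1,2,1} = 0
G(11) = mex{0,2,0,2} = 1
G(12) = mex{1,3,1,0} = 2
G(13) = mex{2,2,2,1} = 0
G(14) = mex{0,0,3,2} = 1
G(15) = mex{1,1,2,3} = 0
G(16) = mex{0,2,0,2} = 1
G(17) = mex{1,0,1,0} = 2
G(18) = mex{2,1,2,1} = 0
G(19) = mex{0,0,0,2} = 1
G(20) = mex{1,1,1,0} = 2
G(21) = mex{2,2,0,1} = 3
G(22) = mex{3,0,1,0} = 2
G(23) = mex{2,1,2,1} = 0
G_B(23) = 0.
Stack C, S = {1, 3, 6, 8}:
n :  0  1  2  3  4  5  6  7  8  9 10 11 12 13 14 15 16 17 18 19 20 21 22 23
G :  0  1  0  1  0  1  2  3  2  0  1  0  1  0  1  2  3  2  0  1  0  1  0  1
G_C(23) = 1.
Combined Grundy value = 0 ⊕ 0 ⊕ 1 = 1.
A winning move leaves total XOR = 0, i.e. changes one component's Grundy value g to g ⊕ X where X is the current total.
Stack A: need g' = 0⊕1 = 1. Options: 24−1→G=1, 24−9→G=1. Hits: 2.
Stack B: need g' = 0⊕1 = 1. Options: 23−1→G=2, 23−4→G=1, 23−6→G=2, 23−7→G=1. Hits: 2.
Stack C: need g' = 1⊕1 = 0. Options: 23−1→G=0, 23−3→G=0, 23−6→G=2, 23−8→G=2. Hits: 2.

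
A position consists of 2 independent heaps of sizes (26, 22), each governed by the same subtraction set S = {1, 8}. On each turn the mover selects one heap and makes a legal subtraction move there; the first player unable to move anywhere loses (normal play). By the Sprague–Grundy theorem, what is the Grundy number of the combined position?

2

All heaps use S = {1, 8}:
G(0) = 0
G(1) = mex{0} = 1
G(2) = mex{1} = 0
G(3) = mex{0} = 1
G(4) = mex{1} = 0
G(5) = mex{0} = 1
G(6) = mex{1} = 0
G(7) = mex{0} = 1
G(8) = mex{1,0} = 2
G(9) = mex{2,1} = 0
G(10) = mex{0,0} = 1
G(11) = mex{1,1} = 0
G(12) = mex{0,0} = 1
G(13) = mex{1,1} = 0
G(14) = mex{0,0} = 1
G(15) = mex{1,1} = 0
G(16) = mex{0,2} = 1
G(17) = mex{1,0} = 2
G(18) = mex{2,1} = 0
G(19) = mex{0,0} = 1
G(20) = mex{1,1} = 0
G(21) = mex{0,0} = 1
G(22) = mex{1,1} = 0
G(23) = mex{0,0} = 1
G(24) = mex{1,1} = 0
G(25) = mex{0,2} = 1
G(26) = mex{1,0} = 2
Heap A: G(26) = 2.
Heap B: G(22) = 0.
Combined Grundy value = 2 ⊕ 0 = 2.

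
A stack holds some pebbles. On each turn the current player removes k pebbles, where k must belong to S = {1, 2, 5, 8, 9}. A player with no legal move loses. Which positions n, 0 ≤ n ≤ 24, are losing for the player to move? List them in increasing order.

n :  0  1  2  3  4  5  6  7  8  9 10 11 12 13 14 15 16 17 18 19 20 21 22 23 24
G :  0  1  2  0  1  2  0  1  2  3  0  1  2  0  1  2  0  1  2  3  0  1  2  0  1
P-positions are exactly the n with G(n) = 0.

0, 3, 6, 10, 13, 16, 20, 23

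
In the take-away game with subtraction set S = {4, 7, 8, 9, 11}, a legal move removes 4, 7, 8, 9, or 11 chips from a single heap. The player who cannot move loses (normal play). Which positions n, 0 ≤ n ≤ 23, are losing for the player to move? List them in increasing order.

n :  0  1  2  3  4  5  6  7  8  9 10 11 12 13 14 15 16 17 18 19 20 21 22 23
G :  0  0  0  0  1  1  1  1  2  2  2  2  3  3  3  0  0  0  0  1  1  1  1  2
P-positions are exactly the n with G(n) = 0.

0, 1, 2, 3, 15, 16, 17, 18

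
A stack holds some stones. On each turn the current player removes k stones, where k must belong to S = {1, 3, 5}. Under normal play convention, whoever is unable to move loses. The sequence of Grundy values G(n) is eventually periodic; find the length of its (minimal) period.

2

G(0) = 0
G(1) = mex{0} = 1
G(2) = mex{1} = 0
G(3) = mex{0,0} = 1
G(4) = mex{1,1} = 0
G(5) = mex{0,0,0} = 1
G(6) = mex{1,1,1} = 0
G(7) = mex{0,0,0} = 1
G(8) = mex{1,1,1} = 0
G(9) = mex{0,0,0} = 1
G(10) = mex{1,1,1} = 0
G(11) = mex{0,0,0} = 1
G(12) = mex{1,1,1} = 0
G(13) = mex{0,0,0} = 1
G(14) = mex{1,1,1} = 0
G(n+2) = G(n) holds for n = 0,…,4 (a full window of length max(S) = 5), so the sequence is purely periodic with period 2.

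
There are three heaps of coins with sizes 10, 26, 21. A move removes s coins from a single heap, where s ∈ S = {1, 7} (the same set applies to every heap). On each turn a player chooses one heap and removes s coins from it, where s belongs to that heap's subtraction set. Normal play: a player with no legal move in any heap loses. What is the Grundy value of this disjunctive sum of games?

All heaps use S = {1, 7}:
n :  0  1  2  3  4  5  6  7  8  9 10 11 12 13 14 15 16 17 18 19 20 21 22 23 24 25 26
G :  0  1  0  1  0  1  0  1  0  1  0  1  0  1  0  1  0  1  0  1  0  1  0  1  0  1  0
Heap A: G(10) = 0.
Heap B: G(26) = 0.
Heap C: G(21) = 1.
Combined Grundy value = 0 ⊕ 0 ⊕ 1 = 1.

1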